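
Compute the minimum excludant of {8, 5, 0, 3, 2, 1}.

4

The values 0, 1, 2, 3 are all present; 4 is the first non-negative integer missing from the set.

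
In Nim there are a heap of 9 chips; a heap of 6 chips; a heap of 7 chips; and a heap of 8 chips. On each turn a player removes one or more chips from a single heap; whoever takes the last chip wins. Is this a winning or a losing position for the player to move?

Losing position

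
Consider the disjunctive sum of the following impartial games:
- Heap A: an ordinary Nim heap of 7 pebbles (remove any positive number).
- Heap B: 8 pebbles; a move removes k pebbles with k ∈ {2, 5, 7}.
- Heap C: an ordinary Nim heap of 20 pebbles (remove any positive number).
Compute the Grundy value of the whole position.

17

Heap A is a plain Nim heap of size 7, so its Grundy value is 7.
For heap B, compute g(0), g(1), … with moves {2, 5, 7}:
g(0) = mex{} = 0
g(1) = mex{} = 0
g(2) = mex{0} = 1
g(3) = mex{0} = 1
g(4) = mex{1} = 0
g(5) = mex{0,1} = 2
g(6) = mex{0} = 1
g(7) = mex{0,1,2} = 3
g(8) = mex{0,1} = 2
So g(8) = 2.
Heap C is a plain Nim heap of size 20, so its Grundy value is 20.
By the Sprague-Grundy theorem, the Grundy value of a sum of independent games is the XOR of the component values.
Combined value = 7 ⊕ 2 ⊕ 20 = 17.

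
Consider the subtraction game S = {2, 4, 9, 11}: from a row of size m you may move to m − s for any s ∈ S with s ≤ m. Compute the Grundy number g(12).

3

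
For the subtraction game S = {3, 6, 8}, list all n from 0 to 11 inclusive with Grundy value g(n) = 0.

0, 1, 2, 11

Compute g(0), g(1), … for moves {3, 6, 8}:
k:     0  1  2  3  4  5  6  7  8  9 10 11
g(k):  0  0  0  1  1  1  2  2  2  3  3  0
The P-positions (g = 0) in 0..11 are 0, 1, 2, 11.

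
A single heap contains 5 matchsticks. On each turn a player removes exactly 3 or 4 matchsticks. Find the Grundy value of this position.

1

Grundy values for subtraction set {3, 4}:
k:     0  1  2  3  4  5
g(k):  0  0  0  1  1  1
So g(5) = 1.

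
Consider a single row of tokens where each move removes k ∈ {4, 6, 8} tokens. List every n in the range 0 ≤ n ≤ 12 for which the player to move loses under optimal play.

Grundy values for subtraction set {4, 6, 8}:
g(0) = mex{} = 0
g(1) = mex{} = 0
g(2) = mex{} = 0
g(3) = mex{} = 0
g(4) = mex{0} = 1
g(5) = mex{0} = 1
g(6) = mex{0} = 1
g(7) = mex{0} = 1
g(8) = mex{0,1} = 2
g(9) = mex{0,1} = 2
g(10) = mex{0,1} = 2
g(11) = mex{0,1} = 2
g(12) = mex{1,2} = 0
The P-positions (g = 0) in 0..12 are 0, 1, 2, 3, 12.

0, 1, 2, 3, 12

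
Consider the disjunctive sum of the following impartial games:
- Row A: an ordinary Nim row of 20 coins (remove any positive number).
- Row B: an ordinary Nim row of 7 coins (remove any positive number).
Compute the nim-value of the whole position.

Row A is a plain Nim row of size 20, so its Grundy value is 20.
Row B is a plain Nim row of size 7, so its Grundy value is 7.
By the Sprague-Grundy theorem, the Grundy value of a sum of independent games is the XOR of the component values.
Combined value = 20 ⊕ 7 = 19.

19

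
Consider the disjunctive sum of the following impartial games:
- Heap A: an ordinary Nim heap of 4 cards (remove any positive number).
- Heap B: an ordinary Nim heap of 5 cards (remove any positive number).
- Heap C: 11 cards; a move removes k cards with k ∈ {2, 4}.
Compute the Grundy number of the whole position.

Heap A is a plain Nim heap of size 4, so its Grundy value is 4.
Heap B is a plain Nim heap of size 5, so its Grundy value is 5.
For heap C, compute g(0), g(1), … with moves {2, 4}:
k:     0  1  2  3  4  5  6  7  8  9 10 11
g(k):  0  0  1  1  2  2  0  0  1  1  2  2
So g(11) = 2.
By the Sprague-Grundy theorem, the Grundy value of a sum of independent games is the XOR of the component values.
Combined value = 4 ⊕ 5 ⊕ 2 = 3.

3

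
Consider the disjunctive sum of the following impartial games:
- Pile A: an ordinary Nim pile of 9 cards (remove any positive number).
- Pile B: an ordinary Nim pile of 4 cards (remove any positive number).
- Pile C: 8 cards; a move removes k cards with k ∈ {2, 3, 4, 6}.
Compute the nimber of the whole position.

Pile A is a plain Nim pile of size 9, so its Grundy value is 9.
Pile B is a plain Nim pile of size 4, so its Grundy value is 4.
For pile C, compute g(0), g(1), … with moves {2, 3, 4, 6}:
g(0) = mex{} = 0
g(1) = mex{} = 0
g(2) = mex{0} = 1
g(3) = mex{0} = 1
g(4) = mex{0,1} = 2
g(5) = mex{0,1} = 2
g(6) = mex{0,1,2} = 3
g(7) = mex{0,1,2} = 3
g(8) = mex{1,2,3} = 0
So g(8) = 0.
By the Sprague-Grundy theorem, the Grundy value of a sum of independent games is the XOR of the component values.
Combined value = 9 XOR 4 XOR 0 = 13.

13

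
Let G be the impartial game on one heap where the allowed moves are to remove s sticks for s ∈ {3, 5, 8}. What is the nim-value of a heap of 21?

Compute g(0), g(1), … for moves {3, 5, 8}:
k:     0  1  2  3  4  5  6  7  8  9 10 11 12 13 14 15 16 17 18 19 20 21
g(k):  0  0  0  1  1  1  2  2  2  3  3  0  0  0  1  1  1  2  2  2  3  3
So g(21) = 3.

3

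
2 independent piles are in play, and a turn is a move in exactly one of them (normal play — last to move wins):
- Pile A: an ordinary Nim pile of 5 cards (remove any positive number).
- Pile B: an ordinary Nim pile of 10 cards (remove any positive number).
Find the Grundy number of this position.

15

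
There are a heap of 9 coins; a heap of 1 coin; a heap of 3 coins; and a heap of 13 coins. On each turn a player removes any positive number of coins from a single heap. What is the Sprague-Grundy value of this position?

6

Compute the nim-sum pairwise:
9 ^ 1 = 8
8 ^ 3 = 11
11 ^ 13 = 6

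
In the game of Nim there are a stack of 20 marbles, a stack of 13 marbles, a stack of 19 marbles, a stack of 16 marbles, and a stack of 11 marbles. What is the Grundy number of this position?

17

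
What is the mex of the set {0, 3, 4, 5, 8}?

1

0 is in the set but 1 is not, so the mex is 1.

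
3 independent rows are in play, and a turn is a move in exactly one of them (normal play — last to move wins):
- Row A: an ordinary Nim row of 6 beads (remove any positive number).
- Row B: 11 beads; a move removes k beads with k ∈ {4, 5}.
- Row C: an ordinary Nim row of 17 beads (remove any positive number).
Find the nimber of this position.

23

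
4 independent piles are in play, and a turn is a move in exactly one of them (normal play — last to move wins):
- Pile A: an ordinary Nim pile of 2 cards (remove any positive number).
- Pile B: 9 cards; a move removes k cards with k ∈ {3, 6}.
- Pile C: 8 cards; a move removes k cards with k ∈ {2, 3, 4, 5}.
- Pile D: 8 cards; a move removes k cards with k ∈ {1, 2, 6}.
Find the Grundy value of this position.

Pile A is a plain Nim pile of size 2, so its Grundy value is 2.
For pile B, compute g(0), g(1), … with moves {3, 6}:
g(0) = mex{} = 0
g(1) = mex{} = 0
g(2) = mex{} = 0
g(3) = mex{0} = 1
g(4) = mex{0} = 1
g(5) = mex{0} = 1
g(6) = mex{0,1} = 2
g(7) = mex{0,1} = 2
g(8) = mex{0,1} = 2
g(9) = mex{1,2} = 0
So g(9) = 0.
Grundy values for pile C (subtraction set {2, 3, 4, 5}):
g(0) = mex{} = 0
g(1) = mex{} = 0
g(2) = mex{0} = 1
g(3) = mex{0} = 1
g(4) = mex{0,1} = 2
g(5) = mex{0,1} = 2
g(6) = mex{0,1,2} = 3
g(7) = mex{1,2} = 0
g(8) = mex{1,2,3} = 0
So g(8) = 0.
Grundy values for pile D (subtraction set {1, 2, 6}):
g(0) = mex{} = 0
g(1) = mex{0} = 1
g(2) = mex{0,1} = 2
g(3) = mex{1,2} = 0
g(4) = mex{0,2} = 1
g(5) = mex{0,1} = 2
g(6) = mex{0,1,2} = 3
g(7) = mex{1,2,3} = 0
g(8) = mex{0,2,3} = 1
So g(8) = 1.
The value of a disjunctive sum is the nim-sum of the parts.
Combined value = 2 XOR 0 XOR 0 XOR 1 = 3.

3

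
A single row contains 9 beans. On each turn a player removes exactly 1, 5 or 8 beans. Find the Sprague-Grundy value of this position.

3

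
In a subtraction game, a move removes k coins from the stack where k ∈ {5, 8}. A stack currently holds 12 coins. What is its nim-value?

2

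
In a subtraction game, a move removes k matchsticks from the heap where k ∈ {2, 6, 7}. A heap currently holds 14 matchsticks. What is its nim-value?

0

Build the Grundy sequence with g(k) = mex{g(k−s) : s ∈ {2, 6, 7}, s ≤ k}:
k:     0  1  2  3  4  5  6  7  8  9 10 11 12 13 14
g(k):  0  0  1  1  0  0  1  1  2  0  3  1  2  0  0
So g(14) = 0.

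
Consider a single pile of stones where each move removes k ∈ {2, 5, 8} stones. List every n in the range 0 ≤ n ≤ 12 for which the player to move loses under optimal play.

0, 1, 4, 7, 10, 11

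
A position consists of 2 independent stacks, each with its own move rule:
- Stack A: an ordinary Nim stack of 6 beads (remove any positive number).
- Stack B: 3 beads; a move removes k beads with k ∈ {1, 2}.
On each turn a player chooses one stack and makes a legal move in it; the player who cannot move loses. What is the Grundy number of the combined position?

6

Stack A is a plain Nim stack of size 6, so its Grundy value is 6.
Build the Grundy sequence for stack B with g(k) = mex{g(k−s) : s ∈ {1, 2}, s ≤ k}:
k:     0  1  2  3
g(k):  0  1  2  0
So g(3) = 0.
The value of a disjunctive sum is the nim-sum of the parts.
Combined value = 6 ⊕ 0 = 6.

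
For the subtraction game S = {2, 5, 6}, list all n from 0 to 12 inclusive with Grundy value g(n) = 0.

Compute g(0), g(1), … for moves {2, 5, 6}:
k:     0  1  2  3  4  5  6  7  8  9 10 11 12
g(k):  0  0  1  1  0  2  1  3  0  2  1  0  0
The P-positions (g = 0) in 0..12 are 0, 1, 4, 8, 11, 12.

0, 1, 4, 8, 11, 12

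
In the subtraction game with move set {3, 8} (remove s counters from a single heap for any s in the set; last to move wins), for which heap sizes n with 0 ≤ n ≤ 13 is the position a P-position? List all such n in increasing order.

Build the Grundy sequence with g(k) = mex{g(k−s) : s ∈ {3, 8}, s ≤ k}:
k:     0  1  2  3  4  5  6  7  8  9 10 11 12 13
g(k):  0  0  0  1  1  1  0  0  2  1  1  0  0  0
The P-positions (g = 0) in 0..13 are 0, 1, 2, 6, 7, 11, 12, 13.

0, 1, 2, 6, 7, 11, 12, 13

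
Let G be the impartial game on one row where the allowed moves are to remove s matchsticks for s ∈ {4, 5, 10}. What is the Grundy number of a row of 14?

Grundy values for subtraction set {4, 5, 10}:
k:     0  1  2  3  4  5  6  7  8  9 10 11 12 13 14
g(k):  0  0  0  0  1  1  1  1  2  0  2  2  3  1  3
So g(14) = 3.

3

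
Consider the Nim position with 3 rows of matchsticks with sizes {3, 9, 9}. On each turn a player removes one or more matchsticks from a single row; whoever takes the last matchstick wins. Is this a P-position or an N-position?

Nim-sum: 3 ⊕ 9 ⊕ 9 = 3.
The nim-sum is 3 ≠ 0, so this is an N-position: the player to move can win.

N-position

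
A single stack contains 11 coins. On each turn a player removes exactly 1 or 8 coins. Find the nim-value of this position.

Compute g(0), g(1), … for moves {1, 8}:
k:     0  1  2  3  4  5  6  7  8  9 10 11
g(k):  0  1  0  1  0  1  0  1  2  0  1  0
So g(11) = 0.

0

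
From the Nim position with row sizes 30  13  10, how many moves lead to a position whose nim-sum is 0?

1

Write each in binary and XOR column by column:
  11110  (30)
  01101  (13)
  01010  (10)
  -----
  11001  (25)
The overall nim-sum is X = 25. A row of size p has a winning move iff p XOR X < p (reduce it to p XOR X).
  30: 30 XOR 25 = 7 < 30 — winning move (to 7).
  13: 13 XOR 25 = 20 ≥ 13 — no move.
  10: 10 XOR 25 = 19 ≥ 10 — no move.
That gives 1 winning move.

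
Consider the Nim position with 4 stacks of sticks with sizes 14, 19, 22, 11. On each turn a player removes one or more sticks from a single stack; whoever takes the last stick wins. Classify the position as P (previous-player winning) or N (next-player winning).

P-position

Nim-sum: 14 ^ 19 ^ 22 ^ 11 = 0.
The nim-sum is 0, so this is a P-position: the player to move is in a losing position under optimal play.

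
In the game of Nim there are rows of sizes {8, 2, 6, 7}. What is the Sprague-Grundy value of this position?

Bitwise XOR of the heap sizes:
  1000  (8)
  0010  (2)
  0110  (6)
  0111  (7)
  ----
  1011  (11)

11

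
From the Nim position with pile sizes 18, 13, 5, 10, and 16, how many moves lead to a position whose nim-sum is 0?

0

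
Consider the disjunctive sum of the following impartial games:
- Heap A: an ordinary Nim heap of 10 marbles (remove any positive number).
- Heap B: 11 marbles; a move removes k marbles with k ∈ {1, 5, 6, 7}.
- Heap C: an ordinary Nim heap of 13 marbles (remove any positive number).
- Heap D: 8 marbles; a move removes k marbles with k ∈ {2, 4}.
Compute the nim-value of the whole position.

5

Heap A is a plain Nim heap of size 10, so its Grundy value is 10.
Grundy values for heap B (subtraction set {1, 5, 6, 7}):
g(0) = mex{} = 0
g(1) = mex{0} = 1
g(2) = mex{1} = 0
g(3) = mex{0} = 1
g(4) = mex{1} = 0
g(5) = mex{0} = 1
g(6) = mex{0,1} = 2
g(7) = mex{0,1,2} = 3
g(8) = mex{0,1,3} = 2
g(9) = mex{0,1,2} = 3
g(10) = mex{0,1,3} = 2
g(11) = mex{0,1,2} = 3
So g(11) = 3.
Heap C is a plain Nim heap of size 13, so its Grundy value is 13.
For heap D, compute g(0), g(1), … with moves {2, 4}:
g(0) = mex{} = 0
g(1) = mex{} = 0
g(2) = mex{0} = 1
g(3) = mex{0} = 1
g(4) = mex{0,1} = 2
g(5) = mex{0,1} = 2
g(6) = mex{1,2} = 0
g(7) = mex{1,2} = 0
g(8) = mex{0,2} = 1
So g(8) = 1.
By the Sprague-Grundy theorem, the Grundy value of a sum of independent games is the XOR of the component values.
Combined value = 10 XOR 3 XOR 13 XOR 1 = 5.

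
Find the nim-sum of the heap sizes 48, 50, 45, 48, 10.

21

Write each in binary and XOR column by column:
  110000  (48)
  110010  (50)
  101101  (45)
  110000  (48)
  001010  (10)
  ------
  010101  (21)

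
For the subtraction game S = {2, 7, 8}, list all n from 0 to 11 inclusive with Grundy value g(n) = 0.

0, 1, 4, 5, 10

Build the Grundy sequence with g(k) = mex{g(k−s) : s ∈ {2, 7, 8}, s ≤ k}:
g(0) = mex{} = 0
g(1) = mex{} = 0
g(2) = mex{0} = 1
g(3) = mex{0} = 1
g(4) = mex{1} = 0
g(5) = mex{1} = 0
g(6) = mex{0} = 1
g(7) = mex{0} = 1
g(8) = mex{0,1} = 2
g(9) = mex{0,1} = 2
g(10) = mex{1,2} = 0
g(11) = mex{0,1,2} = 3
The P-positions (g = 0) in 0..11 are 0, 1, 4, 5, 10.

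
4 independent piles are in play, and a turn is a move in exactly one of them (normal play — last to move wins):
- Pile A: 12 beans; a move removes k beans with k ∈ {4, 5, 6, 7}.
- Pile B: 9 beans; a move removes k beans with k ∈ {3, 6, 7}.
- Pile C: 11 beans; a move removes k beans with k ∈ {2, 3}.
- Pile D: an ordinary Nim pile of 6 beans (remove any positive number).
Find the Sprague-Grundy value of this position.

5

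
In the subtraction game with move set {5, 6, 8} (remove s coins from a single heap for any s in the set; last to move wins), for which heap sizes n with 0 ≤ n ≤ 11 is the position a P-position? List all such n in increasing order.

0, 1, 2, 3, 4

Build the Grundy sequence with g(k) = mex{g(k−s) : s ∈ {5, 6, 8}, s ≤ k}:
g(0) = mex{} = 0
g(1) = mex{} = 0
g(2) = mex{} = 0
g(3) = mex{} = 0
g(4) = mex{} = 0
g(5) = mex{0} = 1
g(6) = mex{0} = 1
g(7) = mex{0} = 1
g(8) = mex{0} = 1
g(9) = mex{0} = 1
g(10) = mex{0,1} = 2
g(11) = mex{0,1} = 2
The P-positions (g = 0) in 0..11 are 0, 1, 2, 3, 4.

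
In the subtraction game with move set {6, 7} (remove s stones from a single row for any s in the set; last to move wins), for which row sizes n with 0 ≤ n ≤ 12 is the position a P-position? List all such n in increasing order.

0, 1, 2, 3, 4, 5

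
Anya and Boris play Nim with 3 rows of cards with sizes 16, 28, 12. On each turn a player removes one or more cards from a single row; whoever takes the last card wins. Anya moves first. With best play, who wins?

Boris wins

Nim-sum: 16 ⊕ 28 ⊕ 12 = 0.
The nim-sum is 0, so this is a P-position: the player to move is in a losing position under optimal play; Anya is about to move from it and so loses — Boris wins.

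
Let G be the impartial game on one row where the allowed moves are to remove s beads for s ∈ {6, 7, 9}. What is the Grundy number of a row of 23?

1

Build the Grundy sequence with g(k) = mex{g(k−s) : s ∈ {6, 7, 9}, s ≤ k}:
k:     0  1  2  3  4  5  6  7  8  9 10 11 12 13 14 15 16 17 18 19 20 21 22 23
g(k):  0  0  0  0  0  0  1  1  1  1  1  1  2  2  2  0  0  0  0  0  0  1  1  1
So g(23) = 1.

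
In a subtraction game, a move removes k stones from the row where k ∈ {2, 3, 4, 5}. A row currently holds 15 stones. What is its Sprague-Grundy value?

0

Compute g(0), g(1), … for moves {2, 3, 4, 5}:
k:     0  1  2  3  4  5  6  7  8  9 10 11 12 13 14 15
g(k):  0  0  1  1  2  2  3  0  0  1  1  2  2  3  0  0
So g(15) = 0.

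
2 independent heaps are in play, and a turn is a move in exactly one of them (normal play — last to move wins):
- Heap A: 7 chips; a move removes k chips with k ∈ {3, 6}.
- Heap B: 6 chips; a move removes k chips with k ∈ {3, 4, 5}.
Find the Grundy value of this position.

0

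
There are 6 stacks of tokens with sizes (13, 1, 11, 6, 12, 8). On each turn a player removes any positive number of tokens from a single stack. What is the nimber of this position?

5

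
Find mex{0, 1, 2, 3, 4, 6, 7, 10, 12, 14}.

The values 0, 1, 2, 3, 4 are all present; 5 is the first non-negative integer missing from the set.

5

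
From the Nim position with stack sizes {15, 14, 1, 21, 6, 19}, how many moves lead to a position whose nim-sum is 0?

0

Nim-sum: 15 ⊕ 14 ⊕ 1 ⊕ 21 ⊕ 6 ⊕ 19 = 0.
The nim-sum is already 0, so every move leaves a nonzero nim-sum — there are no winning moves.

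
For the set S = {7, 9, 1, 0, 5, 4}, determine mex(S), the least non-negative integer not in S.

The values 0, 1 are all present; 2 is the first non-negative integer missing from the set.

2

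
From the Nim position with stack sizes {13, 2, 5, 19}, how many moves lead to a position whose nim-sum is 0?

Nim-sum: 13 ^ 2 ^ 5 ^ 19 = 25.
The overall nim-sum is X = 25. A stack of size p has a winning move iff p XOR X < p (reduce it to p XOR X).
  13: 13 XOR 25 = 20 ≥ 13 — no move.
  2: 2 XOR 25 = 27 ≥ 2 — no move.
  5: 5 XOR 25 = 28 ≥ 5 — no move.
  19: 19 XOR 25 = 10 < 19 — winning move (to 10).
That gives 1 winning move.

1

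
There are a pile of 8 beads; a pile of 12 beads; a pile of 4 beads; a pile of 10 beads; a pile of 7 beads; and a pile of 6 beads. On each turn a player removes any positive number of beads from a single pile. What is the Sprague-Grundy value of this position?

Nim-sum: 8 ⊕ 12 ⊕ 4 ⊕ 10 ⊕ 7 ⊕ 6 = 11.

11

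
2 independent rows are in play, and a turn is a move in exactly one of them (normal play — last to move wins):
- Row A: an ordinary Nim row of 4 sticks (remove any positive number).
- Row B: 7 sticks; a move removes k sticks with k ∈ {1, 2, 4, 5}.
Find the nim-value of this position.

5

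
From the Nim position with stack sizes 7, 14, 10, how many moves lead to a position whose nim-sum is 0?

3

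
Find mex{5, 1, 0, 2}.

The values 0, 1, 2 are all present; 3 is the first non-negative integer missing from the set.

3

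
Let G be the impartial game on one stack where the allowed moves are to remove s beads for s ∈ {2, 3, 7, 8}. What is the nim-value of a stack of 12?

1

Compute g(0), g(1), … for moves {2, 3, 7, 8}:
k:     0  1  2  3  4  5  6  7  8  9 10 11 12
g(k):  0  0  1  1  2  0  0  1  1  2  0  0  1
So g(12) = 1.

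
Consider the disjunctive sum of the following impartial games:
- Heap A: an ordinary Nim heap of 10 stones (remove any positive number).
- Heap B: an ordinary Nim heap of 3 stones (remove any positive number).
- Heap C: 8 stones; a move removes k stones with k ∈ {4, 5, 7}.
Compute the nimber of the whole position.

Heap A is a plain Nim heap of size 10, so its Grundy value is 10.
Heap B is a plain Nim heap of size 3, so its Grundy value is 3.
For heap C, compute g(0), g(1), … with moves {4, 5, 7}:
k:     0  1  2  3  4  5  6  7  8
g(k):  0  0  0  0  1  1  1  1  2
So g(8) = 2.
The value of a disjunctive sum is the nim-sum of the parts.
Combined value = 10 ⊕ 3 ⊕ 2 = 11.

11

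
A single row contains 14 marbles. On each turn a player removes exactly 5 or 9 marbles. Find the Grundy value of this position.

Grundy values for subtraction set {5, 9}:
g(0) = mex{} = 0
g(1) = mex{} = 0
g(2) = mex{} = 0
g(3) = mex{} = 0
g(4) = mex{} = 0
g(5) = mex{0} = 1
g(6) = mex{0} = 1
g(7) = mex{0} = 1
g(8) = mex{0} = 1
g(9) = mex{0} = 1
g(10) = mex{0,1} = 2
g(11) = mex{0,1} = 2
g(12) = mex{0,1} = 2
g(13) = mex{0,1} = 2
g(14) = mex{1} = 0
So g(14) = 0.

0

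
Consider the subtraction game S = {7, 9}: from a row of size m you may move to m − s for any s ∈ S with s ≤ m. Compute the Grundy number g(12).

1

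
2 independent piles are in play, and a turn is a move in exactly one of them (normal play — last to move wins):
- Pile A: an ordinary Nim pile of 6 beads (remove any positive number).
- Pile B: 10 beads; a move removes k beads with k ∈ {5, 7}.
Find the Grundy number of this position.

4

Pile A is a plain Nim pile of size 6, so its Grundy value is 6.
Build the Grundy sequence for pile B with g(k) = mex{g(k−s) : s ∈ {5, 7}, s ≤ k}:
k:     0  1  2  3  4  5  6  7  8  9 10
g(k):  0  0  0  0  0  1  1  1  1  1  2
So g(10) = 2.
By the Sprague-Grundy theorem, the Grundy value of a sum of independent games is the XOR of the component values.
Combined value = 6 ⊕ 2 = 4.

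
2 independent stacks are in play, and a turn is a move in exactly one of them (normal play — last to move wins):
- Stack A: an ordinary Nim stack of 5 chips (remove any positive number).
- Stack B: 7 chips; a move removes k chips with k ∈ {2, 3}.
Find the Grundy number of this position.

4

Stack A is a plain Nim stack of size 5, so its Grundy value is 5.
Build the Grundy sequence for stack B with g(k) = mex{g(k−s) : s ∈ {2, 3}, s ≤ k}:
k:     0  1  2  3  4  5  6  7
g(k):  0  0  1  1  2  0  0  1
So g(7) = 1.
By the Sprague-Grundy theorem, the Grundy value of a sum of independent games is the XOR of the component values.
Combined value = 5 ⊕ 1 = 4.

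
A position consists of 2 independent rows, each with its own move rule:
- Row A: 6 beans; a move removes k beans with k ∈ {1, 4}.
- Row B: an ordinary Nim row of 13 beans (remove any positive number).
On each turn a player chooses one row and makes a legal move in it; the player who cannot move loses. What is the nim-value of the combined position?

For row A, compute g(0), g(1), … with moves {1, 4}:
g(0) = mex{} = 0
g(1) = mex{0} = 1
g(2) = mex{1} = 0
g(3) = mex{0} = 1
g(4) = mex{0,1} = 2
g(5) = mex{1,2} = 0
g(6) = mex{0} = 1
So g(6) = 1.
Row B is a plain Nim row of size 13, so its Grundy value is 13.
By the Sprague-Grundy theorem, the Grundy value of a sum of independent games is the XOR of the component values.
Combined value = 1 ⊕ 13 = 12.

12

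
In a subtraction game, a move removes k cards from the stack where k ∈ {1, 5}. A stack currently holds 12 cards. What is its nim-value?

Compute g(0), g(1), … for moves {1, 5}:
k:     0  1  2  3  4  5  6  7  8  9 10 11 12
g(k):  0  1  0  1  0  1  0  1  0  1  0  1  0
So g(12) = 0.

0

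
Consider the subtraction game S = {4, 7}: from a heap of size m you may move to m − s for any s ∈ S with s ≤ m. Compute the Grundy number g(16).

1

Build the Grundy sequence with g(k) = mex{g(k−s) : s ∈ {4, 7}, s ≤ k}:
k:     0  1  2  3  4  5  6  7  8  9 10 11 12 13 14 15 16
g(k):  0  0  0  0  1  1  1  1  2  2  2  0  0  0  0  1  1
So g(16) = 1.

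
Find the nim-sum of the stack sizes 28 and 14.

18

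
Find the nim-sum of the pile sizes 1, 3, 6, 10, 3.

13

Compute the nim-sum pairwise:
1 XOR 3 = 2
2 XOR 6 = 4
4 XOR 10 = 14
14 XOR 3 = 13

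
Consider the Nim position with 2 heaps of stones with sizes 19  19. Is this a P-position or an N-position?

P-position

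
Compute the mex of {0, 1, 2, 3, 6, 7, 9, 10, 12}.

4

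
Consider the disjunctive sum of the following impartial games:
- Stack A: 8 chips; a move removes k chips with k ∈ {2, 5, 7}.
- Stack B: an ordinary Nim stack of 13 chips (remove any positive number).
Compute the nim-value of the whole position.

15

For stack A, compute g(0), g(1), … with moves {2, 5, 7}:
g(0) = mex{} = 0
g(1) = mex{} = 0
g(2) = mex{0} = 1
g(3) = mex{0} = 1
g(4) = mex{1} = 0
g(5) = mex{0,1} = 2
g(6) = mex{0} = 1
g(7) = mex{0,1,2} = 3
g(8) = mex{0,1} = 2
So g(8) = 2.
Stack B is a plain Nim stack of size 13, so its Grundy value is 13.
The value of a disjunctive sum is the nim-sum of the parts.
Combined value = 2 XOR 13 = 15.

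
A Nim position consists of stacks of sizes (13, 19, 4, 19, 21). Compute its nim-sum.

28

In binary:
  01101  (13)
  10011  (19)
  00100  (4)
  10011  (19)
  10101  (21)
  -----
  11100  (28)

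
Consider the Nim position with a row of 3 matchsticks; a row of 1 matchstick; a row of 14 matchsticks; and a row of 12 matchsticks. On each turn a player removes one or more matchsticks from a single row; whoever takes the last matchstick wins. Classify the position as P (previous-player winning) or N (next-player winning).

Write each in binary and XOR column by column:
  0011  (3)
  0001  (1)
  1110  (14)
  1100  (12)
  ----
  0000  (0)
The nim-sum is 0, so this is a P-position: the player to move is in a losing position under optimal play.

P-position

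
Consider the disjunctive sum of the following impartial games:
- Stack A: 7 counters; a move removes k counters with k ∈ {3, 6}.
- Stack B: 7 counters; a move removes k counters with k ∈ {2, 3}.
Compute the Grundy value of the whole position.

Build the Grundy sequence for stack A with g(k) = mex{g(k−s) : s ∈ {3, 6}, s ≤ k}:
k:     0  1  2  3  4  5  6  7
g(k):  0  0  0  1  1  1  2  2
So g(7) = 2.
Grundy values for stack B (subtraction set {2, 3}):
g(0) = mex{} = 0
g(1) = mex{} = 0
g(2) = mex{0} = 1
g(3) = mex{0} = 1
g(4) = mex{0,1} = 2
g(5) = mex{1} = 0
g(6) = mex{1,2} = 0
g(7) = mex{0,2} = 1
So g(7) = 1.
By the Sprague-Grundy theorem, the Grundy value of a sum of independent games is the XOR of the component values.
Combined value = 2 XOR 1 = 3.

3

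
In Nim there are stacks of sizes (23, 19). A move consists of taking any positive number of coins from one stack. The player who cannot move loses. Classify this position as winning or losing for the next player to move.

Winning position

Nim-sum: 23 ^ 19 = 4.
The nim-sum is 4 ≠ 0, so this is an N-position: the player to move can win.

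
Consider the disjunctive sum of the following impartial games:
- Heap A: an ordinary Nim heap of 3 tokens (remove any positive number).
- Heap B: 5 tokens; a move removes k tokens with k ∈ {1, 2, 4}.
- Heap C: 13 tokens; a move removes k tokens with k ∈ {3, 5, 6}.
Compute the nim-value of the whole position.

0

Heap A is a plain Nim heap of size 3, so its Grundy value is 3.
Build the Grundy sequence for heap B with g(k) = mex{g(k−s) : s ∈ {1, 2, 4}, s ≤ k}:
k:     0  1  2  3  4  5
g(k):  0  1  2  0  1  2
So g(5) = 2.
For heap C, compute g(0), g(1), … with moves {3, 5, 6}:
g(0) = mex{} = 0
g(1) = mex{} = 0
g(2) = mex{} = 0
g(3) = mex{0} = 1
g(4) = mex{0} = 1
g(5) = mex{0} = 1
g(6) = mex{0,1} = 2
g(7) = mex{0,1} = 2
g(8) = mex{0,1} = 2
g(9) = mex{1,2} = 0
g(10) = mex{1,2} = 0
g(11) = mex{1,2} = 0
g(12) = mex{0,2} = 1
g(13) = mex{0,2} = 1
So g(13) = 1.
By the Sprague-Grundy theorem, the Grundy value of a sum of independent games is the XOR of the component values.
Combined value = 3 XOR 2 XOR 1 = 0.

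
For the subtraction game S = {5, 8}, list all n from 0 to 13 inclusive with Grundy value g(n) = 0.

0, 1, 2, 3, 4, 13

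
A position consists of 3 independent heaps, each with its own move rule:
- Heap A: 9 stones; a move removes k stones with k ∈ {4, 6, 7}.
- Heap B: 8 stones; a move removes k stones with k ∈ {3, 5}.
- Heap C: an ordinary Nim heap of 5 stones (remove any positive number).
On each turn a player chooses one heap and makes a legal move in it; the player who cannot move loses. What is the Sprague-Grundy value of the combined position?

Build the Grundy sequence for heap A with g(k) = mex{g(k−s) : s ∈ {4, 6, 7}, s ≤ k}:
k:     0  1  2  3  4  5  6  7  8  9
g(k):  0  0  0  0  1  1  1  1  2  2
So g(9) = 2.
For heap B, compute g(0), g(1), … with moves {3, 5}:
k:     0  1  2  3  4  5  6  7  8
g(k):  0  0  0  1  1  1  2  2  0
So g(8) = 0.
Heap C is a plain Nim heap of size 5, so its Grundy value is 5.
The value of a disjunctive sum is the nim-sum of the parts.
Combined value = 2 ⊕ 0 ⊕ 5 = 7.

7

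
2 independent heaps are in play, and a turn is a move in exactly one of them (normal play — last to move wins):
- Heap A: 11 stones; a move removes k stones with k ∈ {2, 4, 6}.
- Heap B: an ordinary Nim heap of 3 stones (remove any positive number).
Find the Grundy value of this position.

2

Build the Grundy sequence for heap A with g(k) = mex{g(k−s) : s ∈ {2, 4, 6}, s ≤ k}:
k:     0  1  2  3  4  5  6  7  8  9 10 11
g(k):  0  0  1  1  2  2  3  3  0  0  1  1
So g(11) = 1.
Heap B is a plain Nim heap of size 3, so its Grundy value is 3.
The value of a disjunctive sum is the nim-sum of the parts.
Combined value = 1 XOR 3 = 2.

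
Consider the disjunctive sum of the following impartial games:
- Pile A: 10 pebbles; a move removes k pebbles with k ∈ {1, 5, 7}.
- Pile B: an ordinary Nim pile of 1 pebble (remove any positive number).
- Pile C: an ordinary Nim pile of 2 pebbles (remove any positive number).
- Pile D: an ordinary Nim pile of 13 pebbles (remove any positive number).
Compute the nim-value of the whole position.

14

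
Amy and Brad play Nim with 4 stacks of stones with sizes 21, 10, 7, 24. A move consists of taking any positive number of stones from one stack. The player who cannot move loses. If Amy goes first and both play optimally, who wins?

Write each in binary and XOR column by column:
  10101  (21)
  01010  (10)
  00111  (7)
  11000  (24)
  -----
  00000  (0)
The nim-sum is 0, so this is a P-position: the player to move is in a losing position under optimal play; Amy is about to move from it and so loses — Brad wins.

Brad wins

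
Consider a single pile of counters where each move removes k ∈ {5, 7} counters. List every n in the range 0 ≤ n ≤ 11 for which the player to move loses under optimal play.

0, 1, 2, 3, 4

Build the Grundy sequence with g(k) = mex{g(k−s) : s ∈ {5, 7}, s ≤ k}:
k:     0  1  2  3  4  5  6  7  8  9 10 11
g(k):  0  0  0  0  0  1  1  1  1  1  2  2
The P-positions (g = 0) in 0..11 are 0, 1, 2, 3, 4.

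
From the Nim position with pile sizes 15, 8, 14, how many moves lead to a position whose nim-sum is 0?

3

Compute the nim-sum pairwise:
15 XOR 8 = 7
7 XOR 14 = 9
The overall nim-sum is X = 9. A pile of size p has a winning move iff p XOR X < p (reduce it to p XOR X).
  15: 15 XOR 9 = 6 < 15 — winning move (to 6).
  8: 8 XOR 9 = 1 < 8 — winning move (to 1).
  14: 14 XOR 9 = 7 < 14 — winning move (to 7).
That gives 3 winning moves.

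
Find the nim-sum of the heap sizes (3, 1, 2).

Bitwise XOR of the heap sizes:
  11  (3)
  01  (1)
  10  (2)
  --
  00  (0)

0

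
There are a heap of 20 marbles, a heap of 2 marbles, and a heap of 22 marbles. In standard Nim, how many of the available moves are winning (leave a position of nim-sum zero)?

0

Write each in binary and XOR column by column:
  10100  (20)
  00010  (2)
  10110  (22)
  -----
  00000  (0)
The nim-sum is already 0, so every move leaves a nonzero nim-sum — there are no winning moves.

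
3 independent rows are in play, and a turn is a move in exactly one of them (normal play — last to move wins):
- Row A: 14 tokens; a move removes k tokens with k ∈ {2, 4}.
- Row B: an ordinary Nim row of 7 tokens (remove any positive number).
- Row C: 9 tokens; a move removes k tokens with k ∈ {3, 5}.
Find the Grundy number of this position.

Build the Grundy sequence for row A with g(k) = mex{g(k−s) : s ∈ {2, 4}, s ≤ k}:
g(0) = mex{} = 0
g(1) = mex{} = 0
g(2) = mex{0} = 1
g(3) = mex{0} = 1
g(4) = mex{0,1} = 2
g(5) = mex{0,1} = 2
g(6) = mex{1,2} = 0
g(7) = mex{1,2} = 0
g(8) = mex{0,2} = 1
g(9) = mex{0,2} = 1
g(10) = mex{0,1} = 2
g(11) = mex{0,1} = 2
g(12) = mex{1,2} = 0
g(13) = mex{1,2} = 0
g(14) = mex{0,2} = 1
So g(14) = 1.
Row B is a plain Nim row of size 7, so its Grundy value is 7.
For row C, compute g(0), g(1), … with moves {3, 5}:
k:     0  1  2  3  4  5  6  7  8  9
g(k):  0  0  0  1  1  1  2  2  0  0
So g(9) = 0.
By the Sprague-Grundy theorem, the Grundy value of a sum of independent games is the XOR of the component values.
Combined value = 1 XOR 7 XOR 0 = 6.

6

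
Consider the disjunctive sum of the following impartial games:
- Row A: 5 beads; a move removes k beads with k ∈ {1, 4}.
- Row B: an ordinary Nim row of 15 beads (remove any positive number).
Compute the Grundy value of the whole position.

15

Build the Grundy sequence for row A with g(k) = mex{g(k−s) : s ∈ {1, 4}, s ≤ k}:
k:     0  1  2  3  4  5
g(k):  0  1  0  1  2  0
So g(5) = 0.
Row B is a plain Nim row of size 15, so its Grundy value is 15.
The value of a disjunctive sum is the nim-sum of the parts.
Combined value = 0 XOR 15 = 15.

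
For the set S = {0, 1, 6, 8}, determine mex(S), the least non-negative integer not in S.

2

The values 0, 1 are all present; 2 is the first non-negative integer missing from the set.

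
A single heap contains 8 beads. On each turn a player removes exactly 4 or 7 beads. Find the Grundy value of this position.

Grundy values for subtraction set {4, 7}:
k:     0  1  2  3  4  5  6  7  8
g(k):  0  0  0  0  1  1  1  1  2
So g(8) = 2.

2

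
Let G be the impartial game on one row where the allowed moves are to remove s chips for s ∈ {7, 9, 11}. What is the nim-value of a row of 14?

Compute g(0), g(1), … for moves {7, 9, 11}:
k:     0  1  2  3  4  5  6  7  8  9 10 11 12 13 14
g(k):  0  0  0  0  0  0  0  1  1  1  1  1  1  1  2
So g(14) = 2.

2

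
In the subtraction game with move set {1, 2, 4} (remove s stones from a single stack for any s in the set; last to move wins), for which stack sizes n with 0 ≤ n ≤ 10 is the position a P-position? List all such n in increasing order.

Grundy values for subtraction set {1, 2, 4}:
k:     0  1  2  3  4  5  6  7  8  9 10
g(k):  0  1  2  0  1  2  0  1  2  0  1
The P-positions (g = 0) in 0..10 are 0, 3, 6, 9.

0, 3, 6, 9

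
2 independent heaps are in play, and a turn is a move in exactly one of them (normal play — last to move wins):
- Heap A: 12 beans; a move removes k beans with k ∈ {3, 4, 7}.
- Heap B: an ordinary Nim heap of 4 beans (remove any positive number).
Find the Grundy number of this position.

Grundy values for heap A (subtraction set {3, 4, 7}):
g(0) = mex{} = 0
g(1) = mex{} = 0
g(2) = mex{} = 0
g(3) = mex{0} = 1
g(4) = mex{0} = 1
g(5) = mex{0} = 1
g(6) = mex{0,1} = 2
g(7) = mex{0,1} = 2
g(8) = mex{0,1} = 2
g(9) = mex{0,1,2} = 3
g(10) = mex{1,2} = 0
g(11) = mex{1,2} = 0
g(12) = mex{1,2,3} = 0
So g(12) = 0.
Heap B is a plain Nim heap of size 4, so its Grundy value is 4.
By the Sprague-Grundy theorem, the Grundy value of a sum of independent games is the XOR of the component values.
Combined value = 0 ⊕ 4 = 4.

4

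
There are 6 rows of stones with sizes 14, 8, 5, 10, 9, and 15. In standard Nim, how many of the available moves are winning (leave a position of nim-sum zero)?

5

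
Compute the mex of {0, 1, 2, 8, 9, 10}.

The values 0, 1, 2 are all present; 3 is the first non-negative integer missing from the set.

3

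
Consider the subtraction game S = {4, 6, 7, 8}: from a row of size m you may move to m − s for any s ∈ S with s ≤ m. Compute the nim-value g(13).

Build the Grundy sequence with g(k) = mex{g(k−s) : s ∈ {4, 6, 7, 8}, s ≤ k}:
g(0) = mex{} = 0
g(1) = mex{} = 0
g(2) = mex{} = 0
g(3) = mex{} = 0
g(4) = mex{0} = 1
g(5) = mex{0} = 1
g(6) = mex{0} = 1
g(7) = mex{0} = 1
g(8) = mex{0,1} = 2
g(9) = mex{0,1} = 2
g(10) = mex{0,1} = 2
g(11) = mex{0,1} = 2
g(12) = mex{1,2} = 0
g(13) = mex{1,2} = 0
So g(13) = 0.

0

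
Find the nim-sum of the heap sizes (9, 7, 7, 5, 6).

10

Bitwise XOR of the heap sizes:
  1001  (9)
  0111  (7)
  0111  (7)
  0101  (5)
  0110  (6)
  ----
  1010  (10)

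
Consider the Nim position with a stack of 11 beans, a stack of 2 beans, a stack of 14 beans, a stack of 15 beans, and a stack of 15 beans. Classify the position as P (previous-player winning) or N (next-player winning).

N-position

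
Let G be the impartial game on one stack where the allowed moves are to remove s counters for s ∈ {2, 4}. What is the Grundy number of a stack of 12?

Grundy values for subtraction set {2, 4}:
g(0) = mex{} = 0
g(1) = mex{} = 0
g(2) = mex{0} = 1
g(3) = mex{0} = 1
g(4) = mex{0,1} = 2
g(5) = mex{0,1} = 2
g(6) = mex{1,2} = 0
g(7) = mex{1,2} = 0
g(8) = mex{0,2} = 1
g(9) = mex{0,2} = 1
g(10) = mex{0,1} = 2
g(11) = mex{0,1} = 2
g(12) = mex{1,2} = 0
So g(12) = 0.

0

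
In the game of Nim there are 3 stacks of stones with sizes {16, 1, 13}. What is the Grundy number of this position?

28

Nim-sum: 16 XOR 1 XOR 13 = 28.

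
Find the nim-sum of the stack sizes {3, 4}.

7

Nim-sum: 3 ⊕ 4 = 7.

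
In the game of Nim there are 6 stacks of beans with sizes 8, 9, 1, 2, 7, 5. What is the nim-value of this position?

0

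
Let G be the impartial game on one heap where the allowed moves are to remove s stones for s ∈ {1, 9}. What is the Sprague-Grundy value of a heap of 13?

Compute g(0), g(1), … for moves {1, 9}:
g(0) = mex{} = 0
g(1) = mex{0} = 1
g(2) = mex{1} = 0
g(3) = mex{0} = 1
g(4) = mex{1} = 0
g(5) = mex{0} = 1
g(6) = mex{1} = 0
g(7) = mex{0} = 1
g(8) = mex{1} = 0
g(9) = mex{0} = 1
g(10) = mex{1} = 0
g(11) = mex{0} = 1
g(12) = mex{1} = 0
g(13) = mex{0} = 1
So g(13) = 1.

1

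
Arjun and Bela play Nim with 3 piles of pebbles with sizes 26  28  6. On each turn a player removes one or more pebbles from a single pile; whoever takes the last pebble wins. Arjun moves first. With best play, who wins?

Bela wins

Write each in binary and XOR column by column:
  11010  (26)
  11100  (28)
  00110  (6)
  -----
  00000  (0)
The nim-sum is 0, so this is a P-position: the player to move is in a losing position under optimal play; Arjun is about to move from it and so loses — Bela wins.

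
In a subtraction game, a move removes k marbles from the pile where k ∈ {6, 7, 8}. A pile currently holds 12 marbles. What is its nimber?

Build the Grundy sequence with g(k) = mex{g(k−s) : s ∈ {6, 7, 8}, s ≤ k}:
k:     0  1  2  3  4  5  6  7  8  9 10 11 12
g(k):  0  0  0  0  0  0  1  1  1  1  1  1  2
So g(12) = 2.

2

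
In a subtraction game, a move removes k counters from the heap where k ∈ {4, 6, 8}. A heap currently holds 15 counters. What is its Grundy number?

0

Build the Grundy sequence with g(k) = mex{g(k−s) : s ∈ {4, 6, 8}, s ≤ k}:
k:     0  1  2  3  4  5  6  7  8  9 10 11 12 13 14 15
g(k):  0  0  0  0  1  1  1  1  2  2  2  2  0  0  0  0
So g(15) = 0.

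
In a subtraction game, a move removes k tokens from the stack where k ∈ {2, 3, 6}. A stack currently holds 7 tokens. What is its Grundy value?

Grundy values for subtraction set {2, 3, 6}:
g(0) = mex{} = 0
g(1) = mex{} = 0
g(2) = mex{0} = 1
g(3) = mex{0} = 1
g(4) = mex{0,1} = 2
g(5) = mex{1} = 0
g(6) = mex{0,1,2} = 3
g(7) = mex{0,2} = 1
So g(7) = 1.

1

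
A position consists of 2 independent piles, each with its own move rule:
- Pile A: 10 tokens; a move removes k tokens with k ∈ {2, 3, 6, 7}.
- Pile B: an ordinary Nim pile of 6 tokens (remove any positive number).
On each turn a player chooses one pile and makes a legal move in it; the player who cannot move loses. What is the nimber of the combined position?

Grundy values for pile A (subtraction set {2, 3, 6, 7}):
g(0) = mex{} = 0
g(1) = mex{} = 0
g(2) = mex{0} = 1
g(3) = mex{0} = 1
g(4) = mex{0,1} = 2
g(5) = mex{1} = 0
g(6) = mex{0,1,2} = 3
g(7) = mex{0,2} = 1
g(8) = mex{0,1,3} = 2
g(9) = mex{1,3} = 0
g(10) = mex{1,2} = 0
So g(10) = 0.
Pile B is a plain Nim pile of size 6, so its Grundy value is 6.
By the Sprague-Grundy theorem, the Grundy value of a sum of independent games is the XOR of the component values.
Combined value = 0 ⊕ 6 = 6.

6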